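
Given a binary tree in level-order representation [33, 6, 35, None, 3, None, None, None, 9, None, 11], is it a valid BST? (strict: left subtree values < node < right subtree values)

Level-order array: [33, 6, 35, None, 3, None, None, None, 9, None, 11]
Validate using subtree bounds (lo, hi): at each node, require lo < value < hi,
then recurse left with hi=value and right with lo=value.
Preorder trace (stopping at first violation):
  at node 33 with bounds (-inf, +inf): OK
  at node 6 with bounds (-inf, 33): OK
  at node 3 with bounds (6, 33): VIOLATION
Node 3 violates its bound: not (6 < 3 < 33).
Result: Not a valid BST


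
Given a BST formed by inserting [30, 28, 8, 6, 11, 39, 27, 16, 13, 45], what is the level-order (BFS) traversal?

Tree insertion order: [30, 28, 8, 6, 11, 39, 27, 16, 13, 45]
Tree (level-order array): [30, 28, 39, 8, None, None, 45, 6, 11, None, None, None, None, None, 27, 16, None, 13]
BFS from the root, enqueuing left then right child of each popped node:
  queue [30] -> pop 30, enqueue [28, 39], visited so far: [30]
  queue [28, 39] -> pop 28, enqueue [8], visited so far: [30, 28]
  queue [39, 8] -> pop 39, enqueue [45], visited so far: [30, 28, 39]
  queue [8, 45] -> pop 8, enqueue [6, 11], visited so far: [30, 28, 39, 8]
  queue [45, 6, 11] -> pop 45, enqueue [none], visited so far: [30, 28, 39, 8, 45]
  queue [6, 11] -> pop 6, enqueue [none], visited so far: [30, 28, 39, 8, 45, 6]
  queue [11] -> pop 11, enqueue [27], visited so far: [30, 28, 39, 8, 45, 6, 11]
  queue [27] -> pop 27, enqueue [16], visited so far: [30, 28, 39, 8, 45, 6, 11, 27]
  queue [16] -> pop 16, enqueue [13], visited so far: [30, 28, 39, 8, 45, 6, 11, 27, 16]
  queue [13] -> pop 13, enqueue [none], visited so far: [30, 28, 39, 8, 45, 6, 11, 27, 16, 13]
Result: [30, 28, 39, 8, 45, 6, 11, 27, 16, 13]


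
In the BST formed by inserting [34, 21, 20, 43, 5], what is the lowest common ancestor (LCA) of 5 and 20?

Tree insertion order: [34, 21, 20, 43, 5]
Tree (level-order array): [34, 21, 43, 20, None, None, None, 5]
In a BST, the LCA of p=5, q=20 is the first node v on the
root-to-leaf path with p <= v <= q (go left if both < v, right if both > v).
Walk from root:
  at 34: both 5 and 20 < 34, go left
  at 21: both 5 and 20 < 21, go left
  at 20: 5 <= 20 <= 20, this is the LCA
LCA = 20


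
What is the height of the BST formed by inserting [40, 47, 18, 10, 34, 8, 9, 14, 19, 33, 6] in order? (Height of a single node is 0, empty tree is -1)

Insertion order: [40, 47, 18, 10, 34, 8, 9, 14, 19, 33, 6]
Tree (level-order array): [40, 18, 47, 10, 34, None, None, 8, 14, 19, None, 6, 9, None, None, None, 33]
Compute height bottom-up (empty subtree = -1):
  height(6) = 1 + max(-1, -1) = 0
  height(9) = 1 + max(-1, -1) = 0
  height(8) = 1 + max(0, 0) = 1
  height(14) = 1 + max(-1, -1) = 0
  height(10) = 1 + max(1, 0) = 2
  height(33) = 1 + max(-1, -1) = 0
  height(19) = 1 + max(-1, 0) = 1
  height(34) = 1 + max(1, -1) = 2
  height(18) = 1 + max(2, 2) = 3
  height(47) = 1 + max(-1, -1) = 0
  height(40) = 1 + max(3, 0) = 4
Height = 4


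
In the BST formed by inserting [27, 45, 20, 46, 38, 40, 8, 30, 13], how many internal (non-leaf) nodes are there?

Tree built from: [27, 45, 20, 46, 38, 40, 8, 30, 13]
Tree (level-order array): [27, 20, 45, 8, None, 38, 46, None, 13, 30, 40]
Rule: An internal node has at least one child.
Per-node child counts:
  node 27: 2 child(ren)
  node 20: 1 child(ren)
  node 8: 1 child(ren)
  node 13: 0 child(ren)
  node 45: 2 child(ren)
  node 38: 2 child(ren)
  node 30: 0 child(ren)
  node 40: 0 child(ren)
  node 46: 0 child(ren)
Matching nodes: [27, 20, 8, 45, 38]
Count of internal (non-leaf) nodes: 5


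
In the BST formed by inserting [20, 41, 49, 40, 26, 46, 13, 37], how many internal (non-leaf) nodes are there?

Tree built from: [20, 41, 49, 40, 26, 46, 13, 37]
Tree (level-order array): [20, 13, 41, None, None, 40, 49, 26, None, 46, None, None, 37]
Rule: An internal node has at least one child.
Per-node child counts:
  node 20: 2 child(ren)
  node 13: 0 child(ren)
  node 41: 2 child(ren)
  node 40: 1 child(ren)
  node 26: 1 child(ren)
  node 37: 0 child(ren)
  node 49: 1 child(ren)
  node 46: 0 child(ren)
Matching nodes: [20, 41, 40, 26, 49]
Count of internal (non-leaf) nodes: 5


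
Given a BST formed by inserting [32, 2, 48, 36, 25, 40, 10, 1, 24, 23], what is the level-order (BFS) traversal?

Tree insertion order: [32, 2, 48, 36, 25, 40, 10, 1, 24, 23]
Tree (level-order array): [32, 2, 48, 1, 25, 36, None, None, None, 10, None, None, 40, None, 24, None, None, 23]
BFS from the root, enqueuing left then right child of each popped node:
  queue [32] -> pop 32, enqueue [2, 48], visited so far: [32]
  queue [2, 48] -> pop 2, enqueue [1, 25], visited so far: [32, 2]
  queue [48, 1, 25] -> pop 48, enqueue [36], visited so far: [32, 2, 48]
  queue [1, 25, 36] -> pop 1, enqueue [none], visited so far: [32, 2, 48, 1]
  queue [25, 36] -> pop 25, enqueue [10], visited so far: [32, 2, 48, 1, 25]
  queue [36, 10] -> pop 36, enqueue [40], visited so far: [32, 2, 48, 1, 25, 36]
  queue [10, 40] -> pop 10, enqueue [24], visited so far: [32, 2, 48, 1, 25, 36, 10]
  queue [40, 24] -> pop 40, enqueue [none], visited so far: [32, 2, 48, 1, 25, 36, 10, 40]
  queue [24] -> pop 24, enqueue [23], visited so far: [32, 2, 48, 1, 25, 36, 10, 40, 24]
  queue [23] -> pop 23, enqueue [none], visited so far: [32, 2, 48, 1, 25, 36, 10, 40, 24, 23]
Result: [32, 2, 48, 1, 25, 36, 10, 40, 24, 23]


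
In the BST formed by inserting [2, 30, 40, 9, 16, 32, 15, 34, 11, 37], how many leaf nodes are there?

Tree built from: [2, 30, 40, 9, 16, 32, 15, 34, 11, 37]
Tree (level-order array): [2, None, 30, 9, 40, None, 16, 32, None, 15, None, None, 34, 11, None, None, 37]
Rule: A leaf has 0 children.
Per-node child counts:
  node 2: 1 child(ren)
  node 30: 2 child(ren)
  node 9: 1 child(ren)
  node 16: 1 child(ren)
  node 15: 1 child(ren)
  node 11: 0 child(ren)
  node 40: 1 child(ren)
  node 32: 1 child(ren)
  node 34: 1 child(ren)
  node 37: 0 child(ren)
Matching nodes: [11, 37]
Count of leaf nodes: 2


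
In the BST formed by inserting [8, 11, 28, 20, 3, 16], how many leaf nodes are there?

Tree built from: [8, 11, 28, 20, 3, 16]
Tree (level-order array): [8, 3, 11, None, None, None, 28, 20, None, 16]
Rule: A leaf has 0 children.
Per-node child counts:
  node 8: 2 child(ren)
  node 3: 0 child(ren)
  node 11: 1 child(ren)
  node 28: 1 child(ren)
  node 20: 1 child(ren)
  node 16: 0 child(ren)
Matching nodes: [3, 16]
Count of leaf nodes: 2


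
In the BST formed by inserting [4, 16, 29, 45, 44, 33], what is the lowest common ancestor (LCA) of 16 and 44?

Tree insertion order: [4, 16, 29, 45, 44, 33]
Tree (level-order array): [4, None, 16, None, 29, None, 45, 44, None, 33]
In a BST, the LCA of p=16, q=44 is the first node v on the
root-to-leaf path with p <= v <= q (go left if both < v, right if both > v).
Walk from root:
  at 4: both 16 and 44 > 4, go right
  at 16: 16 <= 16 <= 44, this is the LCA
LCA = 16


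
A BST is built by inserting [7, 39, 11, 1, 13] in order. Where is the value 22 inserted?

Starting tree (level order): [7, 1, 39, None, None, 11, None, None, 13]
Insertion path: 7 -> 39 -> 11 -> 13
Result: insert 22 as right child of 13
Final tree (level order): [7, 1, 39, None, None, 11, None, None, 13, None, 22]


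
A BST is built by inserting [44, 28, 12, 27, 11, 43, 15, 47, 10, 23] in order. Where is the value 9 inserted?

Starting tree (level order): [44, 28, 47, 12, 43, None, None, 11, 27, None, None, 10, None, 15, None, None, None, None, 23]
Insertion path: 44 -> 28 -> 12 -> 11 -> 10
Result: insert 9 as left child of 10
Final tree (level order): [44, 28, 47, 12, 43, None, None, 11, 27, None, None, 10, None, 15, None, 9, None, None, 23]


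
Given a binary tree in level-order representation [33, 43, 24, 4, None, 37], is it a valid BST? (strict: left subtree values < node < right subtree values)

Level-order array: [33, 43, 24, 4, None, 37]
Validate using subtree bounds (lo, hi): at each node, require lo < value < hi,
then recurse left with hi=value and right with lo=value.
Preorder trace (stopping at first violation):
  at node 33 with bounds (-inf, +inf): OK
  at node 43 with bounds (-inf, 33): VIOLATION
Node 43 violates its bound: not (-inf < 43 < 33).
Result: Not a valid BST


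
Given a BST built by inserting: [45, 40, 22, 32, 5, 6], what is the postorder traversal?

Tree insertion order: [45, 40, 22, 32, 5, 6]
Tree (level-order array): [45, 40, None, 22, None, 5, 32, None, 6]
Postorder traversal: [6, 5, 32, 22, 40, 45]


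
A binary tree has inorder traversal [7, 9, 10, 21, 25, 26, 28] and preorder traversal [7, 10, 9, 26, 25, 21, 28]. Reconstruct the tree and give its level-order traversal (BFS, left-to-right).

Inorder:  [7, 9, 10, 21, 25, 26, 28]
Preorder: [7, 10, 9, 26, 25, 21, 28]
Algorithm: preorder visits root first, so consume preorder in order;
for each root, split the current inorder slice at that value into
left-subtree inorder and right-subtree inorder, then recurse.
Recursive splits:
  root=7; inorder splits into left=[], right=[9, 10, 21, 25, 26, 28]
  root=10; inorder splits into left=[9], right=[21, 25, 26, 28]
  root=9; inorder splits into left=[], right=[]
  root=26; inorder splits into left=[21, 25], right=[28]
  root=25; inorder splits into left=[21], right=[]
  root=21; inorder splits into left=[], right=[]
  root=28; inorder splits into left=[], right=[]
Reconstructed level-order: [7, 10, 9, 26, 25, 28, 21]


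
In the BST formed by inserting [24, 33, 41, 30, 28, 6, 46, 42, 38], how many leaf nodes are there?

Tree built from: [24, 33, 41, 30, 28, 6, 46, 42, 38]
Tree (level-order array): [24, 6, 33, None, None, 30, 41, 28, None, 38, 46, None, None, None, None, 42]
Rule: A leaf has 0 children.
Per-node child counts:
  node 24: 2 child(ren)
  node 6: 0 child(ren)
  node 33: 2 child(ren)
  node 30: 1 child(ren)
  node 28: 0 child(ren)
  node 41: 2 child(ren)
  node 38: 0 child(ren)
  node 46: 1 child(ren)
  node 42: 0 child(ren)
Matching nodes: [6, 28, 38, 42]
Count of leaf nodes: 4


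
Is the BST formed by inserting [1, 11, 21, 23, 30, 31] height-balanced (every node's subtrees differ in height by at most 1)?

Tree (level-order array): [1, None, 11, None, 21, None, 23, None, 30, None, 31]
Definition: a tree is height-balanced if, at every node, |h(left) - h(right)| <= 1 (empty subtree has height -1).
Bottom-up per-node check:
  node 31: h_left=-1, h_right=-1, diff=0 [OK], height=0
  node 30: h_left=-1, h_right=0, diff=1 [OK], height=1
  node 23: h_left=-1, h_right=1, diff=2 [FAIL (|-1-1|=2 > 1)], height=2
  node 21: h_left=-1, h_right=2, diff=3 [FAIL (|-1-2|=3 > 1)], height=3
  node 11: h_left=-1, h_right=3, diff=4 [FAIL (|-1-3|=4 > 1)], height=4
  node 1: h_left=-1, h_right=4, diff=5 [FAIL (|-1-4|=5 > 1)], height=5
Node 23 violates the condition: |-1 - 1| = 2 > 1.
Result: Not balanced


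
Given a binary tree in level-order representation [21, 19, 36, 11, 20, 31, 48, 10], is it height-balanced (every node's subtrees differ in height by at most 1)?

Tree (level-order array): [21, 19, 36, 11, 20, 31, 48, 10]
Definition: a tree is height-balanced if, at every node, |h(left) - h(right)| <= 1 (empty subtree has height -1).
Bottom-up per-node check:
  node 10: h_left=-1, h_right=-1, diff=0 [OK], height=0
  node 11: h_left=0, h_right=-1, diff=1 [OK], height=1
  node 20: h_left=-1, h_right=-1, diff=0 [OK], height=0
  node 19: h_left=1, h_right=0, diff=1 [OK], height=2
  node 31: h_left=-1, h_right=-1, diff=0 [OK], height=0
  node 48: h_left=-1, h_right=-1, diff=0 [OK], height=0
  node 36: h_left=0, h_right=0, diff=0 [OK], height=1
  node 21: h_left=2, h_right=1, diff=1 [OK], height=3
All nodes satisfy the balance condition.
Result: Balanced


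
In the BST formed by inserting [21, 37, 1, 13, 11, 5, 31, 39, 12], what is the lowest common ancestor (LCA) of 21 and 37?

Tree insertion order: [21, 37, 1, 13, 11, 5, 31, 39, 12]
Tree (level-order array): [21, 1, 37, None, 13, 31, 39, 11, None, None, None, None, None, 5, 12]
In a BST, the LCA of p=21, q=37 is the first node v on the
root-to-leaf path with p <= v <= q (go left if both < v, right if both > v).
Walk from root:
  at 21: 21 <= 21 <= 37, this is the LCA
LCA = 21


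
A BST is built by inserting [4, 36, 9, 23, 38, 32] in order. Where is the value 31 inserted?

Starting tree (level order): [4, None, 36, 9, 38, None, 23, None, None, None, 32]
Insertion path: 4 -> 36 -> 9 -> 23 -> 32
Result: insert 31 as left child of 32
Final tree (level order): [4, None, 36, 9, 38, None, 23, None, None, None, 32, 31]


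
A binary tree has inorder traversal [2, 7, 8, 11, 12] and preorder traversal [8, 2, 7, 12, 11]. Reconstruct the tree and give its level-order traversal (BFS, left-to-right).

Inorder:  [2, 7, 8, 11, 12]
Preorder: [8, 2, 7, 12, 11]
Algorithm: preorder visits root first, so consume preorder in order;
for each root, split the current inorder slice at that value into
left-subtree inorder and right-subtree inorder, then recurse.
Recursive splits:
  root=8; inorder splits into left=[2, 7], right=[11, 12]
  root=2; inorder splits into left=[], right=[7]
  root=7; inorder splits into left=[], right=[]
  root=12; inorder splits into left=[11], right=[]
  root=11; inorder splits into left=[], right=[]
Reconstructed level-order: [8, 2, 12, 7, 11]


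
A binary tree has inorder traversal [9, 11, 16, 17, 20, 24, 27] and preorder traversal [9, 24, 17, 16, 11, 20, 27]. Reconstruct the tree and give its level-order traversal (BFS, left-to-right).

Inorder:  [9, 11, 16, 17, 20, 24, 27]
Preorder: [9, 24, 17, 16, 11, 20, 27]
Algorithm: preorder visits root first, so consume preorder in order;
for each root, split the current inorder slice at that value into
left-subtree inorder and right-subtree inorder, then recurse.
Recursive splits:
  root=9; inorder splits into left=[], right=[11, 16, 17, 20, 24, 27]
  root=24; inorder splits into left=[11, 16, 17, 20], right=[27]
  root=17; inorder splits into left=[11, 16], right=[20]
  root=16; inorder splits into left=[11], right=[]
  root=11; inorder splits into left=[], right=[]
  root=20; inorder splits into left=[], right=[]
  root=27; inorder splits into left=[], right=[]
Reconstructed level-order: [9, 24, 17, 27, 16, 20, 11]


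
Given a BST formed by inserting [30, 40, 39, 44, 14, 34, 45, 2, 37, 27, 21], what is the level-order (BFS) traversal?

Tree insertion order: [30, 40, 39, 44, 14, 34, 45, 2, 37, 27, 21]
Tree (level-order array): [30, 14, 40, 2, 27, 39, 44, None, None, 21, None, 34, None, None, 45, None, None, None, 37]
BFS from the root, enqueuing left then right child of each popped node:
  queue [30] -> pop 30, enqueue [14, 40], visited so far: [30]
  queue [14, 40] -> pop 14, enqueue [2, 27], visited so far: [30, 14]
  queue [40, 2, 27] -> pop 40, enqueue [39, 44], visited so far: [30, 14, 40]
  queue [2, 27, 39, 44] -> pop 2, enqueue [none], visited so far: [30, 14, 40, 2]
  queue [27, 39, 44] -> pop 27, enqueue [21], visited so far: [30, 14, 40, 2, 27]
  queue [39, 44, 21] -> pop 39, enqueue [34], visited so far: [30, 14, 40, 2, 27, 39]
  queue [44, 21, 34] -> pop 44, enqueue [45], visited so far: [30, 14, 40, 2, 27, 39, 44]
  queue [21, 34, 45] -> pop 21, enqueue [none], visited so far: [30, 14, 40, 2, 27, 39, 44, 21]
  queue [34, 45] -> pop 34, enqueue [37], visited so far: [30, 14, 40, 2, 27, 39, 44, 21, 34]
  queue [45, 37] -> pop 45, enqueue [none], visited so far: [30, 14, 40, 2, 27, 39, 44, 21, 34, 45]
  queue [37] -> pop 37, enqueue [none], visited so far: [30, 14, 40, 2, 27, 39, 44, 21, 34, 45, 37]
Result: [30, 14, 40, 2, 27, 39, 44, 21, 34, 45, 37]


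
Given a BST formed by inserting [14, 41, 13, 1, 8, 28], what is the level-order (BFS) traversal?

Tree insertion order: [14, 41, 13, 1, 8, 28]
Tree (level-order array): [14, 13, 41, 1, None, 28, None, None, 8]
BFS from the root, enqueuing left then right child of each popped node:
  queue [14] -> pop 14, enqueue [13, 41], visited so far: [14]
  queue [13, 41] -> pop 13, enqueue [1], visited so far: [14, 13]
  queue [41, 1] -> pop 41, enqueue [28], visited so far: [14, 13, 41]
  queue [1, 28] -> pop 1, enqueue [8], visited so far: [14, 13, 41, 1]
  queue [28, 8] -> pop 28, enqueue [none], visited so far: [14, 13, 41, 1, 28]
  queue [8] -> pop 8, enqueue [none], visited so far: [14, 13, 41, 1, 28, 8]
Result: [14, 13, 41, 1, 28, 8]


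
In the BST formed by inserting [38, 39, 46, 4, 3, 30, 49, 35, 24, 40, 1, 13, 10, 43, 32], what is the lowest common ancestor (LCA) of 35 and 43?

Tree insertion order: [38, 39, 46, 4, 3, 30, 49, 35, 24, 40, 1, 13, 10, 43, 32]
Tree (level-order array): [38, 4, 39, 3, 30, None, 46, 1, None, 24, 35, 40, 49, None, None, 13, None, 32, None, None, 43, None, None, 10]
In a BST, the LCA of p=35, q=43 is the first node v on the
root-to-leaf path with p <= v <= q (go left if both < v, right if both > v).
Walk from root:
  at 38: 35 <= 38 <= 43, this is the LCA
LCA = 38


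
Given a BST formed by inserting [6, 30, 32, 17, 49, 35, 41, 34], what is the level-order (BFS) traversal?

Tree insertion order: [6, 30, 32, 17, 49, 35, 41, 34]
Tree (level-order array): [6, None, 30, 17, 32, None, None, None, 49, 35, None, 34, 41]
BFS from the root, enqueuing left then right child of each popped node:
  queue [6] -> pop 6, enqueue [30], visited so far: [6]
  queue [30] -> pop 30, enqueue [17, 32], visited so far: [6, 30]
  queue [17, 32] -> pop 17, enqueue [none], visited so far: [6, 30, 17]
  queue [32] -> pop 32, enqueue [49], visited so far: [6, 30, 17, 32]
  queue [49] -> pop 49, enqueue [35], visited so far: [6, 30, 17, 32, 49]
  queue [35] -> pop 35, enqueue [34, 41], visited so far: [6, 30, 17, 32, 49, 35]
  queue [34, 41] -> pop 34, enqueue [none], visited so far: [6, 30, 17, 32, 49, 35, 34]
  queue [41] -> pop 41, enqueue [none], visited so far: [6, 30, 17, 32, 49, 35, 34, 41]
Result: [6, 30, 17, 32, 49, 35, 34, 41]


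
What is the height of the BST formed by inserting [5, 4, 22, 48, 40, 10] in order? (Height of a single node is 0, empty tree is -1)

Insertion order: [5, 4, 22, 48, 40, 10]
Tree (level-order array): [5, 4, 22, None, None, 10, 48, None, None, 40]
Compute height bottom-up (empty subtree = -1):
  height(4) = 1 + max(-1, -1) = 0
  height(10) = 1 + max(-1, -1) = 0
  height(40) = 1 + max(-1, -1) = 0
  height(48) = 1 + max(0, -1) = 1
  height(22) = 1 + max(0, 1) = 2
  height(5) = 1 + max(0, 2) = 3
Height = 3


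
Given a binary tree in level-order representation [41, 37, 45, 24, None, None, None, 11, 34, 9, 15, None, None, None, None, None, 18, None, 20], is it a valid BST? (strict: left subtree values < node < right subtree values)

Level-order array: [41, 37, 45, 24, None, None, None, 11, 34, 9, 15, None, None, None, None, None, 18, None, 20]
Validate using subtree bounds (lo, hi): at each node, require lo < value < hi,
then recurse left with hi=value and right with lo=value.
Preorder trace (stopping at first violation):
  at node 41 with bounds (-inf, +inf): OK
  at node 37 with bounds (-inf, 41): OK
  at node 24 with bounds (-inf, 37): OK
  at node 11 with bounds (-inf, 24): OK
  at node 9 with bounds (-inf, 11): OK
  at node 15 with bounds (11, 24): OK
  at node 18 with bounds (15, 24): OK
  at node 20 with bounds (18, 24): OK
  at node 34 with bounds (24, 37): OK
  at node 45 with bounds (41, +inf): OK
No violation found at any node.
Result: Valid BST


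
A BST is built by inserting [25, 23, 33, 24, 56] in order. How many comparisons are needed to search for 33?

Search path for 33: 25 -> 33
Found: True
Comparisons: 2


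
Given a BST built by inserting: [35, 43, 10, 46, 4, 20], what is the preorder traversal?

Tree insertion order: [35, 43, 10, 46, 4, 20]
Tree (level-order array): [35, 10, 43, 4, 20, None, 46]
Preorder traversal: [35, 10, 4, 20, 43, 46]


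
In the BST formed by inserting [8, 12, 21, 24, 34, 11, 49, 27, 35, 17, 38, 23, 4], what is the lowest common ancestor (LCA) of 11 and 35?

Tree insertion order: [8, 12, 21, 24, 34, 11, 49, 27, 35, 17, 38, 23, 4]
Tree (level-order array): [8, 4, 12, None, None, 11, 21, None, None, 17, 24, None, None, 23, 34, None, None, 27, 49, None, None, 35, None, None, 38]
In a BST, the LCA of p=11, q=35 is the first node v on the
root-to-leaf path with p <= v <= q (go left if both < v, right if both > v).
Walk from root:
  at 8: both 11 and 35 > 8, go right
  at 12: 11 <= 12 <= 35, this is the LCA
LCA = 12


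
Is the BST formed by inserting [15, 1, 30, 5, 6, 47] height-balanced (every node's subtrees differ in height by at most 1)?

Tree (level-order array): [15, 1, 30, None, 5, None, 47, None, 6]
Definition: a tree is height-balanced if, at every node, |h(left) - h(right)| <= 1 (empty subtree has height -1).
Bottom-up per-node check:
  node 6: h_left=-1, h_right=-1, diff=0 [OK], height=0
  node 5: h_left=-1, h_right=0, diff=1 [OK], height=1
  node 1: h_left=-1, h_right=1, diff=2 [FAIL (|-1-1|=2 > 1)], height=2
  node 47: h_left=-1, h_right=-1, diff=0 [OK], height=0
  node 30: h_left=-1, h_right=0, diff=1 [OK], height=1
  node 15: h_left=2, h_right=1, diff=1 [OK], height=3
Node 1 violates the condition: |-1 - 1| = 2 > 1.
Result: Not balanced


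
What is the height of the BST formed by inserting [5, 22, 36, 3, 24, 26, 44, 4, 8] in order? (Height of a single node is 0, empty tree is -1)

Insertion order: [5, 22, 36, 3, 24, 26, 44, 4, 8]
Tree (level-order array): [5, 3, 22, None, 4, 8, 36, None, None, None, None, 24, 44, None, 26]
Compute height bottom-up (empty subtree = -1):
  height(4) = 1 + max(-1, -1) = 0
  height(3) = 1 + max(-1, 0) = 1
  height(8) = 1 + max(-1, -1) = 0
  height(26) = 1 + max(-1, -1) = 0
  height(24) = 1 + max(-1, 0) = 1
  height(44) = 1 + max(-1, -1) = 0
  height(36) = 1 + max(1, 0) = 2
  height(22) = 1 + max(0, 2) = 3
  height(5) = 1 + max(1, 3) = 4
Height = 4


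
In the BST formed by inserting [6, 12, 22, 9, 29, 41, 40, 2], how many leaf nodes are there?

Tree built from: [6, 12, 22, 9, 29, 41, 40, 2]
Tree (level-order array): [6, 2, 12, None, None, 9, 22, None, None, None, 29, None, 41, 40]
Rule: A leaf has 0 children.
Per-node child counts:
  node 6: 2 child(ren)
  node 2: 0 child(ren)
  node 12: 2 child(ren)
  node 9: 0 child(ren)
  node 22: 1 child(ren)
  node 29: 1 child(ren)
  node 41: 1 child(ren)
  node 40: 0 child(ren)
Matching nodes: [2, 9, 40]
Count of leaf nodes: 3


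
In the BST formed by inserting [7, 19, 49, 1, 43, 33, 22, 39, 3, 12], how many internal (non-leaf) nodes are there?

Tree built from: [7, 19, 49, 1, 43, 33, 22, 39, 3, 12]
Tree (level-order array): [7, 1, 19, None, 3, 12, 49, None, None, None, None, 43, None, 33, None, 22, 39]
Rule: An internal node has at least one child.
Per-node child counts:
  node 7: 2 child(ren)
  node 1: 1 child(ren)
  node 3: 0 child(ren)
  node 19: 2 child(ren)
  node 12: 0 child(ren)
  node 49: 1 child(ren)
  node 43: 1 child(ren)
  node 33: 2 child(ren)
  node 22: 0 child(ren)
  node 39: 0 child(ren)
Matching nodes: [7, 1, 19, 49, 43, 33]
Count of internal (non-leaf) nodes: 6


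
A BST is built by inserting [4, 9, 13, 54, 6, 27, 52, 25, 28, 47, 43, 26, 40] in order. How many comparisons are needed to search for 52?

Search path for 52: 4 -> 9 -> 13 -> 54 -> 27 -> 52
Found: True
Comparisons: 6


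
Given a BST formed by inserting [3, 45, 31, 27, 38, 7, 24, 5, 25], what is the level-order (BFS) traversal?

Tree insertion order: [3, 45, 31, 27, 38, 7, 24, 5, 25]
Tree (level-order array): [3, None, 45, 31, None, 27, 38, 7, None, None, None, 5, 24, None, None, None, 25]
BFS from the root, enqueuing left then right child of each popped node:
  queue [3] -> pop 3, enqueue [45], visited so far: [3]
  queue [45] -> pop 45, enqueue [31], visited so far: [3, 45]
  queue [31] -> pop 31, enqueue [27, 38], visited so far: [3, 45, 31]
  queue [27, 38] -> pop 27, enqueue [7], visited so far: [3, 45, 31, 27]
  queue [38, 7] -> pop 38, enqueue [none], visited so far: [3, 45, 31, 27, 38]
  queue [7] -> pop 7, enqueue [5, 24], visited so far: [3, 45, 31, 27, 38, 7]
  queue [5, 24] -> pop 5, enqueue [none], visited so far: [3, 45, 31, 27, 38, 7, 5]
  queue [24] -> pop 24, enqueue [25], visited so far: [3, 45, 31, 27, 38, 7, 5, 24]
  queue [25] -> pop 25, enqueue [none], visited so far: [3, 45, 31, 27, 38, 7, 5, 24, 25]
Result: [3, 45, 31, 27, 38, 7, 5, 24, 25]


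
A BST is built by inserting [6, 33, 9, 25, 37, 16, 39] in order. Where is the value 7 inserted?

Starting tree (level order): [6, None, 33, 9, 37, None, 25, None, 39, 16]
Insertion path: 6 -> 33 -> 9
Result: insert 7 as left child of 9
Final tree (level order): [6, None, 33, 9, 37, 7, 25, None, 39, None, None, 16]


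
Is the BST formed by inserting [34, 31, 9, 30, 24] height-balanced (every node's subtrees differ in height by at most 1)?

Tree (level-order array): [34, 31, None, 9, None, None, 30, 24]
Definition: a tree is height-balanced if, at every node, |h(left) - h(right)| <= 1 (empty subtree has height -1).
Bottom-up per-node check:
  node 24: h_left=-1, h_right=-1, diff=0 [OK], height=0
  node 30: h_left=0, h_right=-1, diff=1 [OK], height=1
  node 9: h_left=-1, h_right=1, diff=2 [FAIL (|-1-1|=2 > 1)], height=2
  node 31: h_left=2, h_right=-1, diff=3 [FAIL (|2--1|=3 > 1)], height=3
  node 34: h_left=3, h_right=-1, diff=4 [FAIL (|3--1|=4 > 1)], height=4
Node 9 violates the condition: |-1 - 1| = 2 > 1.
Result: Not balanced


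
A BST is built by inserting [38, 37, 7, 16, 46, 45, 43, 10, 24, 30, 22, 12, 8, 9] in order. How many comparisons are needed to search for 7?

Search path for 7: 38 -> 37 -> 7
Found: True
Comparisons: 3


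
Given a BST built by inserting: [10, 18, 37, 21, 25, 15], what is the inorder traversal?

Tree insertion order: [10, 18, 37, 21, 25, 15]
Tree (level-order array): [10, None, 18, 15, 37, None, None, 21, None, None, 25]
Inorder traversal: [10, 15, 18, 21, 25, 37]


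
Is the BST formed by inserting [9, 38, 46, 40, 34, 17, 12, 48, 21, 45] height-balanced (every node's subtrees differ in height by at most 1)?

Tree (level-order array): [9, None, 38, 34, 46, 17, None, 40, 48, 12, 21, None, 45]
Definition: a tree is height-balanced if, at every node, |h(left) - h(right)| <= 1 (empty subtree has height -1).
Bottom-up per-node check:
  node 12: h_left=-1, h_right=-1, diff=0 [OK], height=0
  node 21: h_left=-1, h_right=-1, diff=0 [OK], height=0
  node 17: h_left=0, h_right=0, diff=0 [OK], height=1
  node 34: h_left=1, h_right=-1, diff=2 [FAIL (|1--1|=2 > 1)], height=2
  node 45: h_left=-1, h_right=-1, diff=0 [OK], height=0
  node 40: h_left=-1, h_right=0, diff=1 [OK], height=1
  node 48: h_left=-1, h_right=-1, diff=0 [OK], height=0
  node 46: h_left=1, h_right=0, diff=1 [OK], height=2
  node 38: h_left=2, h_right=2, diff=0 [OK], height=3
  node 9: h_left=-1, h_right=3, diff=4 [FAIL (|-1-3|=4 > 1)], height=4
Node 34 violates the condition: |1 - -1| = 2 > 1.
Result: Not balanced


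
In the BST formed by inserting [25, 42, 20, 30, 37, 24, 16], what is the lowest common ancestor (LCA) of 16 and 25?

Tree insertion order: [25, 42, 20, 30, 37, 24, 16]
Tree (level-order array): [25, 20, 42, 16, 24, 30, None, None, None, None, None, None, 37]
In a BST, the LCA of p=16, q=25 is the first node v on the
root-to-leaf path with p <= v <= q (go left if both < v, right if both > v).
Walk from root:
  at 25: 16 <= 25 <= 25, this is the LCA
LCA = 25


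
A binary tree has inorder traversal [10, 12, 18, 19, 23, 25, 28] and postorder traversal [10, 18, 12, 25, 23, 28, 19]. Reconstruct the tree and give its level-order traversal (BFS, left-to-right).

Inorder:   [10, 12, 18, 19, 23, 25, 28]
Postorder: [10, 18, 12, 25, 23, 28, 19]
Algorithm: postorder visits root last, so walk postorder right-to-left;
each value is the root of the current inorder slice — split it at that
value, recurse on the right subtree first, then the left.
Recursive splits:
  root=19; inorder splits into left=[10, 12, 18], right=[23, 25, 28]
  root=28; inorder splits into left=[23, 25], right=[]
  root=23; inorder splits into left=[], right=[25]
  root=25; inorder splits into left=[], right=[]
  root=12; inorder splits into left=[10], right=[18]
  root=18; inorder splits into left=[], right=[]
  root=10; inorder splits into left=[], right=[]
Reconstructed level-order: [19, 12, 28, 10, 18, 23, 25]


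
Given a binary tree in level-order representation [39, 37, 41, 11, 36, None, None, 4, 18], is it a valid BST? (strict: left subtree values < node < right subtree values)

Level-order array: [39, 37, 41, 11, 36, None, None, 4, 18]
Validate using subtree bounds (lo, hi): at each node, require lo < value < hi,
then recurse left with hi=value and right with lo=value.
Preorder trace (stopping at first violation):
  at node 39 with bounds (-inf, +inf): OK
  at node 37 with bounds (-inf, 39): OK
  at node 11 with bounds (-inf, 37): OK
  at node 4 with bounds (-inf, 11): OK
  at node 18 with bounds (11, 37): OK
  at node 36 with bounds (37, 39): VIOLATION
Node 36 violates its bound: not (37 < 36 < 39).
Result: Not a valid BST


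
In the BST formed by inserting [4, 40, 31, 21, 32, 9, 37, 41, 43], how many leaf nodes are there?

Tree built from: [4, 40, 31, 21, 32, 9, 37, 41, 43]
Tree (level-order array): [4, None, 40, 31, 41, 21, 32, None, 43, 9, None, None, 37]
Rule: A leaf has 0 children.
Per-node child counts:
  node 4: 1 child(ren)
  node 40: 2 child(ren)
  node 31: 2 child(ren)
  node 21: 1 child(ren)
  node 9: 0 child(ren)
  node 32: 1 child(ren)
  node 37: 0 child(ren)
  node 41: 1 child(ren)
  node 43: 0 child(ren)
Matching nodes: [9, 37, 43]
Count of leaf nodes: 3


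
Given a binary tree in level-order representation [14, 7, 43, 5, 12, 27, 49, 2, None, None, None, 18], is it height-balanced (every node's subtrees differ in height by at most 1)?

Tree (level-order array): [14, 7, 43, 5, 12, 27, 49, 2, None, None, None, 18]
Definition: a tree is height-balanced if, at every node, |h(left) - h(right)| <= 1 (empty subtree has height -1).
Bottom-up per-node check:
  node 2: h_left=-1, h_right=-1, diff=0 [OK], height=0
  node 5: h_left=0, h_right=-1, diff=1 [OK], height=1
  node 12: h_left=-1, h_right=-1, diff=0 [OK], height=0
  node 7: h_left=1, h_right=0, diff=1 [OK], height=2
  node 18: h_left=-1, h_right=-1, diff=0 [OK], height=0
  node 27: h_left=0, h_right=-1, diff=1 [OK], height=1
  node 49: h_left=-1, h_right=-1, diff=0 [OK], height=0
  node 43: h_left=1, h_right=0, diff=1 [OK], height=2
  node 14: h_left=2, h_right=2, diff=0 [OK], height=3
All nodes satisfy the balance condition.
Result: Balanced


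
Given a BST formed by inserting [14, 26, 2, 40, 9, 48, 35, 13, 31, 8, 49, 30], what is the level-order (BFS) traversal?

Tree insertion order: [14, 26, 2, 40, 9, 48, 35, 13, 31, 8, 49, 30]
Tree (level-order array): [14, 2, 26, None, 9, None, 40, 8, 13, 35, 48, None, None, None, None, 31, None, None, 49, 30]
BFS from the root, enqueuing left then right child of each popped node:
  queue [14] -> pop 14, enqueue [2, 26], visited so far: [14]
  queue [2, 26] -> pop 2, enqueue [9], visited so far: [14, 2]
  queue [26, 9] -> pop 26, enqueue [40], visited so far: [14, 2, 26]
  queue [9, 40] -> pop 9, enqueue [8, 13], visited so far: [14, 2, 26, 9]
  queue [40, 8, 13] -> pop 40, enqueue [35, 48], visited so far: [14, 2, 26, 9, 40]
  queue [8, 13, 35, 48] -> pop 8, enqueue [none], visited so far: [14, 2, 26, 9, 40, 8]
  queue [13, 35, 48] -> pop 13, enqueue [none], visited so far: [14, 2, 26, 9, 40, 8, 13]
  queue [35, 48] -> pop 35, enqueue [31], visited so far: [14, 2, 26, 9, 40, 8, 13, 35]
  queue [48, 31] -> pop 48, enqueue [49], visited so far: [14, 2, 26, 9, 40, 8, 13, 35, 48]
  queue [31, 49] -> pop 31, enqueue [30], visited so far: [14, 2, 26, 9, 40, 8, 13, 35, 48, 31]
  queue [49, 30] -> pop 49, enqueue [none], visited so far: [14, 2, 26, 9, 40, 8, 13, 35, 48, 31, 49]
  queue [30] -> pop 30, enqueue [none], visited so far: [14, 2, 26, 9, 40, 8, 13, 35, 48, 31, 49, 30]
Result: [14, 2, 26, 9, 40, 8, 13, 35, 48, 31, 49, 30]


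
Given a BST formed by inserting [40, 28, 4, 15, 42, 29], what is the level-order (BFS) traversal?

Tree insertion order: [40, 28, 4, 15, 42, 29]
Tree (level-order array): [40, 28, 42, 4, 29, None, None, None, 15]
BFS from the root, enqueuing left then right child of each popped node:
  queue [40] -> pop 40, enqueue [28, 42], visited so far: [40]
  queue [28, 42] -> pop 28, enqueue [4, 29], visited so far: [40, 28]
  queue [42, 4, 29] -> pop 42, enqueue [none], visited so far: [40, 28, 42]
  queue [4, 29] -> pop 4, enqueue [15], visited so far: [40, 28, 42, 4]
  queue [29, 15] -> pop 29, enqueue [none], visited so far: [40, 28, 42, 4, 29]
  queue [15] -> pop 15, enqueue [none], visited so far: [40, 28, 42, 4, 29, 15]
Result: [40, 28, 42, 4, 29, 15]


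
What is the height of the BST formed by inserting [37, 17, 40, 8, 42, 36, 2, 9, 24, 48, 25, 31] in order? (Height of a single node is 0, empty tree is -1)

Insertion order: [37, 17, 40, 8, 42, 36, 2, 9, 24, 48, 25, 31]
Tree (level-order array): [37, 17, 40, 8, 36, None, 42, 2, 9, 24, None, None, 48, None, None, None, None, None, 25, None, None, None, 31]
Compute height bottom-up (empty subtree = -1):
  height(2) = 1 + max(-1, -1) = 0
  height(9) = 1 + max(-1, -1) = 0
  height(8) = 1 + max(0, 0) = 1
  height(31) = 1 + max(-1, -1) = 0
  height(25) = 1 + max(-1, 0) = 1
  height(24) = 1 + max(-1, 1) = 2
  height(36) = 1 + max(2, -1) = 3
  height(17) = 1 + max(1, 3) = 4
  height(48) = 1 + max(-1, -1) = 0
  height(42) = 1 + max(-1, 0) = 1
  height(40) = 1 + max(-1, 1) = 2
  height(37) = 1 + max(4, 2) = 5
Height = 5


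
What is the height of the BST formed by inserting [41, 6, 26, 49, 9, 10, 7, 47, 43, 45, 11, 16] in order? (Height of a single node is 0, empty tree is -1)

Insertion order: [41, 6, 26, 49, 9, 10, 7, 47, 43, 45, 11, 16]
Tree (level-order array): [41, 6, 49, None, 26, 47, None, 9, None, 43, None, 7, 10, None, 45, None, None, None, 11, None, None, None, 16]
Compute height bottom-up (empty subtree = -1):
  height(7) = 1 + max(-1, -1) = 0
  height(16) = 1 + max(-1, -1) = 0
  height(11) = 1 + max(-1, 0) = 1
  height(10) = 1 + max(-1, 1) = 2
  height(9) = 1 + max(0, 2) = 3
  height(26) = 1 + max(3, -1) = 4
  height(6) = 1 + max(-1, 4) = 5
  height(45) = 1 + max(-1, -1) = 0
  height(43) = 1 + max(-1, 0) = 1
  height(47) = 1 + max(1, -1) = 2
  height(49) = 1 + max(2, -1) = 3
  height(41) = 1 + max(5, 3) = 6
Height = 6


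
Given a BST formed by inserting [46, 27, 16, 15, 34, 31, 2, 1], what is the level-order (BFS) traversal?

Tree insertion order: [46, 27, 16, 15, 34, 31, 2, 1]
Tree (level-order array): [46, 27, None, 16, 34, 15, None, 31, None, 2, None, None, None, 1]
BFS from the root, enqueuing left then right child of each popped node:
  queue [46] -> pop 46, enqueue [27], visited so far: [46]
  queue [27] -> pop 27, enqueue [16, 34], visited so far: [46, 27]
  queue [16, 34] -> pop 16, enqueue [15], visited so far: [46, 27, 16]
  queue [34, 15] -> pop 34, enqueue [31], visited so far: [46, 27, 16, 34]
  queue [15, 31] -> pop 15, enqueue [2], visited so far: [46, 27, 16, 34, 15]
  queue [31, 2] -> pop 31, enqueue [none], visited so far: [46, 27, 16, 34, 15, 31]
  queue [2] -> pop 2, enqueue [1], visited so far: [46, 27, 16, 34, 15, 31, 2]
  queue [1] -> pop 1, enqueue [none], visited so far: [46, 27, 16, 34, 15, 31, 2, 1]
Result: [46, 27, 16, 34, 15, 31, 2, 1]


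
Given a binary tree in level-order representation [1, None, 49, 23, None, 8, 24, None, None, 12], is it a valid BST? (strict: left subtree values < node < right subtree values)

Level-order array: [1, None, 49, 23, None, 8, 24, None, None, 12]
Validate using subtree bounds (lo, hi): at each node, require lo < value < hi,
then recurse left with hi=value and right with lo=value.
Preorder trace (stopping at first violation):
  at node 1 with bounds (-inf, +inf): OK
  at node 49 with bounds (1, +inf): OK
  at node 23 with bounds (1, 49): OK
  at node 8 with bounds (1, 23): OK
  at node 24 with bounds (23, 49): OK
  at node 12 with bounds (23, 24): VIOLATION
Node 12 violates its bound: not (23 < 12 < 24).
Result: Not a valid BST


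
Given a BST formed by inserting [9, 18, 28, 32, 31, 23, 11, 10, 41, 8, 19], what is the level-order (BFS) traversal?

Tree insertion order: [9, 18, 28, 32, 31, 23, 11, 10, 41, 8, 19]
Tree (level-order array): [9, 8, 18, None, None, 11, 28, 10, None, 23, 32, None, None, 19, None, 31, 41]
BFS from the root, enqueuing left then right child of each popped node:
  queue [9] -> pop 9, enqueue [8, 18], visited so far: [9]
  queue [8, 18] -> pop 8, enqueue [none], visited so far: [9, 8]
  queue [18] -> pop 18, enqueue [11, 28], visited so far: [9, 8, 18]
  queue [11, 28] -> pop 11, enqueue [10], visited so far: [9, 8, 18, 11]
  queue [28, 10] -> pop 28, enqueue [23, 32], visited so far: [9, 8, 18, 11, 28]
  queue [10, 23, 32] -> pop 10, enqueue [none], visited so far: [9, 8, 18, 11, 28, 10]
  queue [23, 32] -> pop 23, enqueue [19], visited so far: [9, 8, 18, 11, 28, 10, 23]
  queue [32, 19] -> pop 32, enqueue [31, 41], visited so far: [9, 8, 18, 11, 28, 10, 23, 32]
  queue [19, 31, 41] -> pop 19, enqueue [none], visited so far: [9, 8, 18, 11, 28, 10, 23, 32, 19]
  queue [31, 41] -> pop 31, enqueue [none], visited so far: [9, 8, 18, 11, 28, 10, 23, 32, 19, 31]
  queue [41] -> pop 41, enqueue [none], visited so far: [9, 8, 18, 11, 28, 10, 23, 32, 19, 31, 41]
Result: [9, 8, 18, 11, 28, 10, 23, 32, 19, 31, 41]


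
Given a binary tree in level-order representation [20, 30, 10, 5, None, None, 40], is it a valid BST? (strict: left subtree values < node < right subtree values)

Level-order array: [20, 30, 10, 5, None, None, 40]
Validate using subtree bounds (lo, hi): at each node, require lo < value < hi,
then recurse left with hi=value and right with lo=value.
Preorder trace (stopping at first violation):
  at node 20 with bounds (-inf, +inf): OK
  at node 30 with bounds (-inf, 20): VIOLATION
Node 30 violates its bound: not (-inf < 30 < 20).
Result: Not a valid BST


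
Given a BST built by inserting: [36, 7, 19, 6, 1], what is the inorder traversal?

Tree insertion order: [36, 7, 19, 6, 1]
Tree (level-order array): [36, 7, None, 6, 19, 1]
Inorder traversal: [1, 6, 7, 19, 36]


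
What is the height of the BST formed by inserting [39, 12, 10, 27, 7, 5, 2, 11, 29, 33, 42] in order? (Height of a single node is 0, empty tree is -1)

Insertion order: [39, 12, 10, 27, 7, 5, 2, 11, 29, 33, 42]
Tree (level-order array): [39, 12, 42, 10, 27, None, None, 7, 11, None, 29, 5, None, None, None, None, 33, 2]
Compute height bottom-up (empty subtree = -1):
  height(2) = 1 + max(-1, -1) = 0
  height(5) = 1 + max(0, -1) = 1
  height(7) = 1 + max(1, -1) = 2
  height(11) = 1 + max(-1, -1) = 0
  height(10) = 1 + max(2, 0) = 3
  height(33) = 1 + max(-1, -1) = 0
  height(29) = 1 + max(-1, 0) = 1
  height(27) = 1 + max(-1, 1) = 2
  height(12) = 1 + max(3, 2) = 4
  height(42) = 1 + max(-1, -1) = 0
  height(39) = 1 + max(4, 0) = 5
Height = 5


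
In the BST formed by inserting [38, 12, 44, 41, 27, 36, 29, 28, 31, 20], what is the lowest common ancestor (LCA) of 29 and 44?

Tree insertion order: [38, 12, 44, 41, 27, 36, 29, 28, 31, 20]
Tree (level-order array): [38, 12, 44, None, 27, 41, None, 20, 36, None, None, None, None, 29, None, 28, 31]
In a BST, the LCA of p=29, q=44 is the first node v on the
root-to-leaf path with p <= v <= q (go left if both < v, right if both > v).
Walk from root:
  at 38: 29 <= 38 <= 44, this is the LCA
LCA = 38


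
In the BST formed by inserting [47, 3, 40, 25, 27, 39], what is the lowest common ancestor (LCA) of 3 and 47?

Tree insertion order: [47, 3, 40, 25, 27, 39]
Tree (level-order array): [47, 3, None, None, 40, 25, None, None, 27, None, 39]
In a BST, the LCA of p=3, q=47 is the first node v on the
root-to-leaf path with p <= v <= q (go left if both < v, right if both > v).
Walk from root:
  at 47: 3 <= 47 <= 47, this is the LCA
LCA = 47


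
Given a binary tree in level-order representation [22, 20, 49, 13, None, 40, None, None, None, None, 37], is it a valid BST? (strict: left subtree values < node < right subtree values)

Level-order array: [22, 20, 49, 13, None, 40, None, None, None, None, 37]
Validate using subtree bounds (lo, hi): at each node, require lo < value < hi,
then recurse left with hi=value and right with lo=value.
Preorder trace (stopping at first violation):
  at node 22 with bounds (-inf, +inf): OK
  at node 20 with bounds (-inf, 22): OK
  at node 13 with bounds (-inf, 20): OK
  at node 49 with bounds (22, +inf): OK
  at node 40 with bounds (22, 49): OK
  at node 37 with bounds (40, 49): VIOLATION
Node 37 violates its bound: not (40 < 37 < 49).
Result: Not a valid BST
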